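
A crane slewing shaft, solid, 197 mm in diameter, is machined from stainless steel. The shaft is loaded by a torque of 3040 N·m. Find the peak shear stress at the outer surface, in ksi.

J = πd⁴/32 = π(0.197)⁴/32 = 1.479×10^-4 m⁴.
τ_max = T·r/J = 3040 × 0.0985 / 1.479×10^-4 = 2.025×10^6 Pa.

0.294 ksi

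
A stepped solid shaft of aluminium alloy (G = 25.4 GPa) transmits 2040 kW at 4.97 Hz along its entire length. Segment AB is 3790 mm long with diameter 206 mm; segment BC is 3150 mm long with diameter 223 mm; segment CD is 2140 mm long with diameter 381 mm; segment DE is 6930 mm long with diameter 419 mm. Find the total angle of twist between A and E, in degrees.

ω = 2π·4.97 = 31.23 rad/s, so T = P/ω = 2040×10³ / 31.23 = 65330 N·m.
J_AB = π(0.206)⁴/32 = 1.77×10^-4 m⁴; J_BC = π(0.223)⁴/32 = 2.43×10^-4 m⁴; J_CD = π(0.381)⁴/32 = 2.07×10^-3 m⁴; J_DE = π(0.419)⁴/32 = 3.03×10^-3 m⁴.
θ = (T/G)·Σ L_i/J_i = (65330/25.4×10⁹)·(3.79/1.77×10^-4 + 3.15/2.43×10^-4 + 2.14/2.07×10^-3 + 6.93/3.03×10^-3) = 0.09706 rad.

5.56°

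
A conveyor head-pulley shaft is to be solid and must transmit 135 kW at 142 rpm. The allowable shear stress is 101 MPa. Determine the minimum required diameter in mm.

ω = 2π·142/60 = 14.87 rad/s, so T = P/ω = 135×10³ / 14.87 = 9079 N·m.
For a solid shaft τ_max = 16T/(πd³), so d = (16T/(π τ_allow))^(1/3) = (16·9079/(π·1.01×10^8))^(1/3) = 0.07707 m.

77.1 mm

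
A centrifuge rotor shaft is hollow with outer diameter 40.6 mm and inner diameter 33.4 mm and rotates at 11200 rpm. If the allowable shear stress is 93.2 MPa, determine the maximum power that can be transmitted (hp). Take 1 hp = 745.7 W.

1040 hp

J = π(d_o⁴ − d_i⁴)/32 = π(0.0406⁴ − 0.0334⁴)/32 = 1.446×10^-7 m⁴.
T_max = τ_allow·J/r = 9.32×10^7 × 1.446×10^-7 / 0.0203 = 663.8 N·m.
ω = 2π·11200/60 = 1173 rad/s, so P_max = T_max·ω = 7.785×10^5 W.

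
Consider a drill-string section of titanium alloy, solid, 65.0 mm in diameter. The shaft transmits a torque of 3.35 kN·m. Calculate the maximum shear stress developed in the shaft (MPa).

J = πd⁴/32 = π(0.0650)⁴/32 = 1.752×10^-6 m⁴.
τ_max = T·r/J = 3350 × 0.0325 / 1.752×10^-6 = 6.213×10^7 Pa.

62.1 MPa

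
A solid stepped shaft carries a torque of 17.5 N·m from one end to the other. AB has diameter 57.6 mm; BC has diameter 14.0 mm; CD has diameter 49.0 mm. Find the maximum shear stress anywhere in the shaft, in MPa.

32.5 MPa

Under the same torque, τ_max = 16T/(πd³) is largest where d is smallest — segment BC (d = 14.0 mm).
τ_max = 16·17.50/(π·(0.0140)³) = 3.248×10^7 Pa.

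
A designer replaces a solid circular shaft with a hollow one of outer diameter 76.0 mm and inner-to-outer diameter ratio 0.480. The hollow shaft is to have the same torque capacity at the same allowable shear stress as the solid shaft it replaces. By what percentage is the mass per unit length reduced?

20.2 %

Equal τ_max and T ⇒ the solid shaft needs d_s³ = d_o³(1−k⁴), so d_s = 76.0·(1−0.480⁴)^(1/3) = 74.63 mm.
Area ratio A_h/A_s = d_o²(1−k²)/d_s² = (1−k²)/(1−k⁴)^(2/3) = 0.7981.
Mass saving = 1 − 0.7981 = 20.2 %.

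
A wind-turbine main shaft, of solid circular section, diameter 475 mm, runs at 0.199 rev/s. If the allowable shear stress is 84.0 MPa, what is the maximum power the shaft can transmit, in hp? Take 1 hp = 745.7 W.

J = πd⁴/32 = π(0.475)⁴/32 = 4.998×10^-3 m⁴.
T_max = τ_allow·J/r = 8.40×10^7 × 4.998×10^-3 / 0.237 = 1.768e6 N·m.
ω = 2π·0.199 = 1.250 rad/s, so P_max = T_max·ω = 2.210×10^6 W.

2960 hp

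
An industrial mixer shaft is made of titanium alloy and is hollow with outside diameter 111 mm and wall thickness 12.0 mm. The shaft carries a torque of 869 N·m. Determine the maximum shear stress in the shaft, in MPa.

J = π(d_o⁴ − d_i⁴)/32 = π(0.111⁴ − 0.0870⁴)/32 = 9.279×10^-6 m⁴.
τ_max = T·r/J = 869.0 × 0.0555 / 9.279×10^-6 = 5.198×10^6 Pa.

5.20 MPa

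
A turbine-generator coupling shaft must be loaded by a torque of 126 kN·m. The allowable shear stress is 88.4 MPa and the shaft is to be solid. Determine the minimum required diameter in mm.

For a solid shaft τ_max = 16T/(πd³), so d = (16T/(π τ_allow))^(1/3) = (16·126000/(π·8.84×10^7))^(1/3) = 0.1936 m.

194 mm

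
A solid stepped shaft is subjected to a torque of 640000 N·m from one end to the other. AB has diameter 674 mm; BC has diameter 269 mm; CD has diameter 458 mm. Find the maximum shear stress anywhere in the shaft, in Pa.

1.67e8 Pa

Under the same torque, τ_max = 16T/(πd³) is largest where d is smallest — segment BC (d = 269 mm).
τ_max = 16·640000/(π·(0.269)³) = 1.675×10^8 Pa.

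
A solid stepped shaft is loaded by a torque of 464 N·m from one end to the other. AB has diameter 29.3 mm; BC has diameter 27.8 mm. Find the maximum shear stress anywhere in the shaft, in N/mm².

Under the same torque, τ_max = 16T/(πd³) is largest where d is smallest — segment BC (d = 27.8 mm).
τ_max = 16·464.0/(π·(0.0278)³) = 1.100×10^8 Pa.

110 N/mm²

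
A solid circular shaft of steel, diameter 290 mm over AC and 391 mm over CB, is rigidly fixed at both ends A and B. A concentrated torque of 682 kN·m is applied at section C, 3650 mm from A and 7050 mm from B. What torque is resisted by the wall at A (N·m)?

Compatibility: T_A·a/J_AC = T_B·b/J_CB with T_A + T_B = T₀.
J_AC = 6.94×10^-4 m⁴, J_CB = 2.29×10^-3 m⁴, so T_A = T₀·(J_AC/a)/((J_AC/a)+(J_CB/b)) = 251600 N·m, T_B = 430400 N·m.

252000 N·m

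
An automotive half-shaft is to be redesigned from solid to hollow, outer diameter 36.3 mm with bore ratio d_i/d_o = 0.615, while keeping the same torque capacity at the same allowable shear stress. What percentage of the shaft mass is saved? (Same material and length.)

31.1 %

Equal τ_max and T ⇒ the solid shaft needs d_s³ = d_o³(1−k⁴), so d_s = 36.3·(1−0.615⁴)^(1/3) = 34.48 mm.
Area ratio A_h/A_s = d_o²(1−k²)/d_s² = (1−k²)/(1−k⁴)^(2/3) = 0.6892.
Mass saving = 1 − 0.6892 = 31.1 %.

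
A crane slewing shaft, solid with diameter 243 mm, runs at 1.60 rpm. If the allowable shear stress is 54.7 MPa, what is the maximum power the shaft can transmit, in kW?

J = πd⁴/32 = π(0.243)⁴/32 = 3.423×10^-4 m⁴.
T_max = τ_allow·J/r = 5.47×10^7 × 3.423×10^-4 / 0.121 = 154100 N·m.
ω = 2π·1.60/60 = 0.1676 rad/s, so P_max = T_max·ω = 2.582×10^4 W.

25.8 kW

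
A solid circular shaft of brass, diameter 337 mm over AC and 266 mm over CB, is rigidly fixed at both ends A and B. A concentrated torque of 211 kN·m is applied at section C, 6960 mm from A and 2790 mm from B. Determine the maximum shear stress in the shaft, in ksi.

4.07 ksi

Compatibility: T_A·a/J_AC = T_B·b/J_CB with T_A + T_B = T₀.
J_AC = 1.27×10^-3 m⁴, J_CB = 4.92×10^-4 m⁴, so T_A = T₀·(J_AC/a)/((J_AC/a)+(J_CB/b)) = 107200 N·m, T_B = 103800 N·m.
τ in each portion: τ_AC = 1.43×10^7 Pa, τ_CB = 2.81×10^7 Pa; maximum is in CB.
τ_max = T_CB·r/J = 103800·0.133/4.92×10^-4 = 2.809×10^7 Pa.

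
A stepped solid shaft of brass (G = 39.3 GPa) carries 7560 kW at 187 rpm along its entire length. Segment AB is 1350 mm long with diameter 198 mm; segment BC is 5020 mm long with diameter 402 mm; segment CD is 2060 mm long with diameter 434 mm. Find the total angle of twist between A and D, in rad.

ω = 2π·187/60 = 19.58 rad/s, so T = P/ω = 7560×10³ / 19.58 = 386100 N·m.
J_AB = π(0.198)⁴/32 = 1.51×10^-4 m⁴; J_BC = π(0.402)⁴/32 = 2.56×10^-3 m⁴; J_CD = π(0.434)⁴/32 = 3.48×10^-3 m⁴.
θ = (T/G)·Σ L_i/J_i = (386100/39.3×10⁹)·(1.35/1.51×10^-4 + 5.02/2.56×10^-3 + 2.06/3.48×10^-3) = 0.1129 rad.

0.113 rad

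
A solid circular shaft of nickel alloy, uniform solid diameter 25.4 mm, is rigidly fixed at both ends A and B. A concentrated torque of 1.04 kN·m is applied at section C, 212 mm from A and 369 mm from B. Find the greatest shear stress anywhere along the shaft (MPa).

With uniform GJ and both ends fixed, compatibility θ_AC = θ_CB gives T_A·a = T_B·b, together with T_A + T_B = T₀.
T_A = T₀·b/(a+b) = 1040·369/581.0 = 660.5 N·m; T_B = 379.5 N·m.
τ in each portion: τ_AC = 2.05×10^8 Pa, τ_CB = 1.18×10^8 Pa; maximum is in AC.
τ_max = T_AC·r/J = 660.5·0.0127/4.09×10^-8 = 2.053×10^8 Pa.

205 MPa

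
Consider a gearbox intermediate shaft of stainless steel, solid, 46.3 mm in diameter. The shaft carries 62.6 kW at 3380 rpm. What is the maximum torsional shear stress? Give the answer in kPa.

9080 kPa

ω = 2π·3380/60 = 354.0 rad/s, so T = P/ω = 62.6×10³ / 354.0 = 176.9 N·m.
J = πd⁴/32 = π(0.0463)⁴/32 = 4.512×10^-7 m⁴.
τ_max = T·r/J = 176.9 × 0.0231 / 4.512×10^-7 = 9.075×10^6 Pa.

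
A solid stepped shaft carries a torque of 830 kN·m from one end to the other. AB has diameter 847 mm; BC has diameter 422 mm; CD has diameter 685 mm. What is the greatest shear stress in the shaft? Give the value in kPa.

Under the same torque, τ_max = 16T/(πd³) is largest where d is smallest — segment BC (d = 422 mm).
τ_max = 16·830000/(π·(0.422)³) = 5.625×10^7 Pa.

56200 kPa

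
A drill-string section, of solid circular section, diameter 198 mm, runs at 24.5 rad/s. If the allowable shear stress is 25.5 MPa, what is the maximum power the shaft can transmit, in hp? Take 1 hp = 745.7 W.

J = πd⁴/32 = π(0.198)⁴/32 = 1.509×10^-4 m⁴.
T_max = τ_allow·J/r = 2.55×10^7 × 1.509×10^-4 / 0.0990 = 38870 N·m.
ω = 24.5 rad/s, so P_max = T_max·ω = 9.522×10^5 W.

1280 hp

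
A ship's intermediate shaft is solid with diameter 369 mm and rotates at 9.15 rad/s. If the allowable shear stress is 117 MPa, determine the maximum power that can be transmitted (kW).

J = πd⁴/32 = π(0.369)⁴/32 = 1.820×10^-3 m⁴.
T_max = τ_allow·J/r = 1.17×10^8 × 1.820×10^-3 / 0.184 = 1.154e6 N·m.
ω = 9.15 rad/s, so P_max = T_max·ω = 1.056×10^7 W.

10600 kW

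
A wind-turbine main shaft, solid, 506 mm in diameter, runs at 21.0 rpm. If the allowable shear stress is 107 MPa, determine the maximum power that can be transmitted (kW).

5990 kW

J = πd⁴/32 = π(0.506)⁴/32 = 6.436×10^-3 m⁴.
T_max = τ_allow·J/r = 1.07×10^8 × 6.436×10^-3 / 0.253 = 2.722e6 N·m.
ω = 2π·21.0/60 = 2.199 rad/s, so P_max = T_max·ω = 5.986×10^6 W.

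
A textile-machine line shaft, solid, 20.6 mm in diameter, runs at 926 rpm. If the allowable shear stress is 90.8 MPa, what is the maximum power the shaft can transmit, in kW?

15.1 kW

J = πd⁴/32 = π(0.0206)⁴/32 = 1.768×10^-8 m⁴.
T_max = τ_allow·J/r = 9.08×10^7 × 1.768×10^-8 / 0.0103 = 155.9 N·m.
ω = 2π·926/60 = 96.97 rad/s, so P_max = T_max·ω = 1.511×10^4 W.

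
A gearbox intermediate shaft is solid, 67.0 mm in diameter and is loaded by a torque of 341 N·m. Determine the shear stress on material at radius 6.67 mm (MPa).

1.15 MPa

J = πd⁴/32 = π(0.0670)⁴/32 = 1.978×10^-6 m⁴.
Shear stress varies linearly with radius: τ = T·r/J = 341.0 × 0.00667 / 1.978×10^-6 = 1.150×10^6 Pa.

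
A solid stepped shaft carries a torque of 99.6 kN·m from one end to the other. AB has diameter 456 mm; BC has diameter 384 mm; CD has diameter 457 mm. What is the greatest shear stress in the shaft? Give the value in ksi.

Under the same torque, τ_max = 16T/(πd³) is largest where d is smallest — segment BC (d = 384 mm).
τ_max = 16·99600/(π·(0.384)³) = 8.959×10^6 Pa.

1.30 ksi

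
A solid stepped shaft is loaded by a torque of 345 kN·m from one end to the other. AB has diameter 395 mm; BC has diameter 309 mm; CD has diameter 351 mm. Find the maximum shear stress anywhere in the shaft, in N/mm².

Under the same torque, τ_max = 16T/(πd³) is largest where d is smallest — segment BC (d = 309 mm).
τ_max = 16·345000/(π·(0.309)³) = 5.955×10^7 Pa.

59.6 N/mm²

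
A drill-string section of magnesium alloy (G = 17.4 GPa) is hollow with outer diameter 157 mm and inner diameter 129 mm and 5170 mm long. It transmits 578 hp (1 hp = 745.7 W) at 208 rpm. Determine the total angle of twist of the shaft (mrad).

ω = 2π·208/60 = 21.78 rad/s, so T = P/ω = 578×745.7 / 21.78 = 19790 N·m.
J = π(d_o⁴ − d_i⁴)/32 = π(0.157⁴ − 0.129⁴)/32 = 3.246×10^-5 m⁴.
θ = T·L/(G·J) = 19790 × 5.17 / (17.4×10⁹ × 3.246×10^-5) = 0.1811 rad.

181 mrad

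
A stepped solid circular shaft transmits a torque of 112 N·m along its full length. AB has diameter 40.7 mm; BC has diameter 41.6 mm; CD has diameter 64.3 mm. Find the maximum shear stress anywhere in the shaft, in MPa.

8.46 MPa

Under the same torque, τ_max = 16T/(πd³) is largest where d is smallest — segment AB (d = 40.7 mm).
τ_max = 16·112.0/(π·(0.0407)³) = 8.461×10^6 Pa.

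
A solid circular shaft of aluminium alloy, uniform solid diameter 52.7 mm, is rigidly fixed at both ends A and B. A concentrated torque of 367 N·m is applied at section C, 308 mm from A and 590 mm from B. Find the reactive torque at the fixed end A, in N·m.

241 N·m

With uniform GJ and both ends fixed, compatibility θ_AC = θ_CB gives T_A·a = T_B·b, together with T_A + T_B = T₀.
T_A = T₀·b/(a+b) = 367.0·590/898.0 = 241.1 N·m; T_B = 125.9 N·m.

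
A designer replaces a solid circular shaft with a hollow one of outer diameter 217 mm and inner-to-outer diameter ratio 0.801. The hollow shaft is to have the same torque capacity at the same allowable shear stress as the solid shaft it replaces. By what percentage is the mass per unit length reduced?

Equal τ_max and T ⇒ the solid shaft needs d_s³ = d_o³(1−k⁴), so d_s = 217·(1−0.801⁴)^(1/3) = 181.8 mm.
Area ratio A_h/A_s = d_o²(1−k²)/d_s² = (1−k²)/(1−k⁴)^(2/3) = 0.5104.
Mass saving = 1 − 0.5104 = 49.0 %.

49.0 %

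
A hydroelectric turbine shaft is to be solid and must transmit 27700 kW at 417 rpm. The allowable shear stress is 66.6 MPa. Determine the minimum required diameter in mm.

ω = 2π·417/60 = 43.67 rad/s, so T = P/ω = 27700×10³ / 43.67 = 634300 N·m.
For a solid shaft τ_max = 16T/(πd³), so d = (16T/(π τ_allow))^(1/3) = (16·634300/(π·6.66×10^7))^(1/3) = 0.3647 m.

365 mm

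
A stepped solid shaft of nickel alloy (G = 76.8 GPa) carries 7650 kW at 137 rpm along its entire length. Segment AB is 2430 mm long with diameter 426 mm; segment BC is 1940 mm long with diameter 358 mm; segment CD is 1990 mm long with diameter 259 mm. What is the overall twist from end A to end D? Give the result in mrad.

44.8 mrad

ω = 2π·137/60 = 14.35 rad/s, so T = P/ω = 7650×10³ / 14.35 = 533200 N·m.
J_AB = π(0.426)⁴/32 = 3.23×10^-3 m⁴; J_BC = π(0.358)⁴/32 = 1.61×10^-3 m⁴; J_CD = π(0.259)⁴/32 = 4.42×10^-4 m⁴.
θ = (T/G)·Σ L_i/J_i = (533200/76.8×10⁹)·(2.43/3.23×10^-3 + 1.94/1.61×10^-3 + 1.99/4.42×10^-4) = 0.04485 rad.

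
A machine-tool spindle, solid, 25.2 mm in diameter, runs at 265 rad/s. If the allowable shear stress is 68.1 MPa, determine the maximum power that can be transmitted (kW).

J = πd⁴/32 = π(0.0252)⁴/32 = 3.959×10^-8 m⁴.
T_max = τ_allow·J/r = 6.81×10^7 × 3.959×10^-8 / 0.0126 = 214.0 N·m.
ω = 265 rad/s, so P_max = T_max·ω = 5.671×10^4 W.

56.7 kW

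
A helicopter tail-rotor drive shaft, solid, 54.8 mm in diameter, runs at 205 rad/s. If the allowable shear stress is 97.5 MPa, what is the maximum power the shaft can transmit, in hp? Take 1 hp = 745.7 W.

866 hp

J = πd⁴/32 = π(0.0548)⁴/32 = 8.854×10^-7 m⁴.
T_max = τ_allow·J/r = 9.75×10^7 × 8.854×10^-7 / 0.0274 = 3150 N·m.
ω = 205 rad/s, so P_max = T_max·ω = 6.458×10^5 W.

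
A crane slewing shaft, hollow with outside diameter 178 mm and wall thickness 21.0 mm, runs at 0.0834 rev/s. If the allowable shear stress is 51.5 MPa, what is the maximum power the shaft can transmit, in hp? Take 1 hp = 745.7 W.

26.4 hp

J = π(d_o⁴ − d_i⁴)/32 = π(0.178⁴ − 0.136⁴)/32 = 6.497×10^-5 m⁴.
T_max = τ_allow·J/r = 5.15×10^7 × 6.497×10^-5 / 0.0890 = 37590 N·m.
ω = 2π·0.0834 = 0.5240 rad/s, so P_max = T_max·ω = 1.970×10^4 W.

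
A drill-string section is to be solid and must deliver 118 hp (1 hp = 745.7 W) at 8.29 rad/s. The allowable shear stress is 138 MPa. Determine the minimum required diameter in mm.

73.2 mm

ω = 8.29 rad/s, so T = P/ω = 118×745.7 / 8.290 = 10610 N·m.
For a solid shaft τ_max = 16T/(πd³), so d = (16T/(π τ_allow))^(1/3) = (16·10610/(π·1.38×10^8))^(1/3) = 0.07317 m.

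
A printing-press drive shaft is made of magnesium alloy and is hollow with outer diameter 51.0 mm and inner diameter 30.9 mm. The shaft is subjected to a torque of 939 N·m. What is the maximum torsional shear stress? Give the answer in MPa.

J = π(d_o⁴ − d_i⁴)/32 = π(0.0510⁴ − 0.0309⁴)/32 = 5.747×10^-7 m⁴.
τ_max = T·r/J = 939.0 × 0.0255 / 5.747×10^-7 = 4.167×10^7 Pa.

41.7 MPa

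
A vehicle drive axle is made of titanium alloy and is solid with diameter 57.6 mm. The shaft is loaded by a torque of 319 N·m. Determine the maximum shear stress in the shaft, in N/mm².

J = πd⁴/32 = π(0.0576)⁴/32 = 1.081×10^-6 m⁴.
τ_max = T·r/J = 319.0 × 0.0288 / 1.081×10^-6 = 8.501×10^6 Pa.

8.50 N/mm²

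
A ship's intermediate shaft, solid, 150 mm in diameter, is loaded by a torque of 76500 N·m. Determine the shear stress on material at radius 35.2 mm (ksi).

J = πd⁴/32 = π(0.150)⁴/32 = 4.970×10^-5 m⁴.
Shear stress varies linearly with radius: τ = T·r/J = 76500 × 0.0352 / 4.970×10^-5 = 5.418×10^7 Pa.

7.86 ksi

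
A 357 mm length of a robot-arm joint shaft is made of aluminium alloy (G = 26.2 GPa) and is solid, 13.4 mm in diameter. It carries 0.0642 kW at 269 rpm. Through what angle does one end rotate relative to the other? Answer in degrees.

0.562°

ω = 2π·269/60 = 28.17 rad/s, so T = P/ω = 0.0642×10³ / 28.17 = 2.279 N·m.
J = πd⁴/32 = π(0.0134)⁴/32 = 3.165×10^-9 m⁴.
θ = T·L/(G·J) = 2.279 × 0.357 / (26.2×10⁹ × 3.165×10^-9) = 9.811×10^-3 rad.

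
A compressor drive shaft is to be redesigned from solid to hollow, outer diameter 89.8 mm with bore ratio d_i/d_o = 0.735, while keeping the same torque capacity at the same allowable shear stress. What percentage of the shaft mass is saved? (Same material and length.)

42.1 %

Equal τ_max and T ⇒ the solid shaft needs d_s³ = d_o³(1−k⁴), so d_s = 89.8·(1−0.735⁴)^(1/3) = 80.04 mm.
Area ratio A_h/A_s = d_o²(1−k²)/d_s² = (1−k²)/(1−k⁴)^(2/3) = 0.5787.
Mass saving = 1 − 0.5787 = 42.1 %.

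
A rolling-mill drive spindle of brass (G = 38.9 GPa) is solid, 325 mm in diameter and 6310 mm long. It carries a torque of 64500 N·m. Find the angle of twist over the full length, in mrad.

9.55 mrad

J = πd⁴/32 = π(0.325)⁴/32 = 1.095×10^-3 m⁴.
θ = T·L/(G·J) = 64500 × 6.31 / (38.9×10⁹ × 1.095×10^-3) = 9.552×10^-3 rad.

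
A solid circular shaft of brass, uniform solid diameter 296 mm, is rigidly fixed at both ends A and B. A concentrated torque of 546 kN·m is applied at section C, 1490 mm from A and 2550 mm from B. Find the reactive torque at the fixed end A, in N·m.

With uniform GJ and both ends fixed, compatibility θ_AC = θ_CB gives T_A·a = T_B·b, together with T_A + T_B = T₀.
T_A = T₀·b/(a+b) = 546000·2550/4040 = 344600 N·m; T_B = 201400 N·m.

345000 N·m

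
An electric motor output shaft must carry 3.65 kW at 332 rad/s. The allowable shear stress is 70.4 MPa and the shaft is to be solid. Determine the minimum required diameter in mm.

ω = 332 rad/s, so T = P/ω = 3.65×10³ / 332.0 = 10.99 N·m.
For a solid shaft τ_max = 16T/(πd³), so d = (16T/(π τ_allow))^(1/3) = (16·10.99/(π·7.04×10^7))^(1/3) = 0.009265 m.

9.27 mm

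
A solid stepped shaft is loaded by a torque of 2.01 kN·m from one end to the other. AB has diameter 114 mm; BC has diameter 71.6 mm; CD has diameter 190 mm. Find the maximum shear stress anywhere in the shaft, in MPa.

27.9 MPa

Under the same torque, τ_max = 16T/(πd³) is largest where d is smallest — segment BC (d = 71.6 mm).
τ_max = 16·2010/(π·(0.0716)³) = 2.789×10^7 Pa.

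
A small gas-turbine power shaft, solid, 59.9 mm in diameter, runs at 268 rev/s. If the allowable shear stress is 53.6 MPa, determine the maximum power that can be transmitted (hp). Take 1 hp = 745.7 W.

J = πd⁴/32 = π(0.0599)⁴/32 = 1.264×10^-6 m⁴.
T_max = τ_allow·J/r = 5.36×10^7 × 1.264×10^-6 / 0.0300 = 2262 N·m.
ω = 2π·268 = 1684 rad/s, so P_max = T_max·ω = 3.809×10^6 W.

5110 hp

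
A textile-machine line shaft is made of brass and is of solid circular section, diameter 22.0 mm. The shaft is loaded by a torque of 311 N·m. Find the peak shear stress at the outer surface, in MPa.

J = πd⁴/32 = π(0.0220)⁴/32 = 2.300×10^-8 m⁴.
τ_max = T·r/J = 311.0 × 0.0110 / 2.300×10^-8 = 1.488×10^8 Pa.

149 MPa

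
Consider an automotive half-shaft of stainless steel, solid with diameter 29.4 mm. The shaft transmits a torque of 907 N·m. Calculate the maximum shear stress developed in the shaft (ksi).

26.4 ksi

J = πd⁴/32 = π(0.0294)⁴/32 = 7.335×10^-8 m⁴.
τ_max = T·r/J = 907.0 × 0.0147 / 7.335×10^-8 = 1.818×10^8 Pa.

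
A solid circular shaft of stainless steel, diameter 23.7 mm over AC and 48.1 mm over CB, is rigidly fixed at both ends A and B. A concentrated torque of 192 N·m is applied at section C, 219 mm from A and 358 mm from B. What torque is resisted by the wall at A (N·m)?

Compatibility: T_A·a/J_AC = T_B·b/J_CB with T_A + T_B = T₀.
J_AC = 3.10×10^-8 m⁴, J_CB = 5.26×10^-7 m⁴, so T_A = T₀·(J_AC/a)/((J_AC/a)+(J_CB/b)) = 16.87 N·m, T_B = 175.1 N·m.

16.9 N·m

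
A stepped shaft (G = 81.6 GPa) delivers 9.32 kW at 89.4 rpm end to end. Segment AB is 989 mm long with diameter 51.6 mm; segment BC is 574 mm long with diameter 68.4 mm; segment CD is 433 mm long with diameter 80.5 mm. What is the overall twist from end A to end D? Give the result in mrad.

21.9 mrad

ω = 2π·89.4/60 = 9.362 rad/s, so T = P/ω = 9.32×10³ / 9.362 = 995.5 N·m.
J_AB = π(0.0516)⁴/32 = 6.96×10^-7 m⁴; J_BC = π(0.0684)⁴/32 = 2.15×10^-6 m⁴; J_CD = π(0.0805)⁴/32 = 4.12×10^-6 m⁴.
θ = (T/G)·Σ L_i/J_i = (995.5/81.6×10⁹)·(0.989/6.96×10^-7 + 0.574/2.15×10^-6 + 0.433/4.12×10^-6) = 0.02188 rad.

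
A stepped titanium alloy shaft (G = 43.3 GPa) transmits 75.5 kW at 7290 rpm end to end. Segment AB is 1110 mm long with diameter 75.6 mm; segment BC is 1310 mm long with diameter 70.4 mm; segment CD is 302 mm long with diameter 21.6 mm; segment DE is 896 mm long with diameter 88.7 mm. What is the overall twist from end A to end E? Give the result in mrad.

ω = 2π·7290/60 = 763.4 rad/s, so T = P/ω = 75.5×10³ / 763.4 = 98.90 N·m.
J_AB = π(0.0756)⁴/32 = 3.21×10^-6 m⁴; J_BC = π(0.0704)⁴/32 = 2.41×10^-6 m⁴; J_CD = π(0.0216)⁴/32 = 2.14×10^-8 m⁴; J_DE = π(0.0887)⁴/32 = 6.08×10^-6 m⁴.
θ = (T/G)·Σ L_i/J_i = (98.90/43.3×10⁹)·(1.11/3.21×10^-6 + 1.31/2.41×10^-6 + 0.302/2.14×10^-8 + 0.896/6.08×10^-6) = 0.03465 rad.

34.6 mrad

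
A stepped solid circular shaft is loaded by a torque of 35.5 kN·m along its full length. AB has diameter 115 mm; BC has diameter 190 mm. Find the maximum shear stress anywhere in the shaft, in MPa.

Under the same torque, τ_max = 16T/(πd³) is largest where d is smallest — segment AB (d = 115 mm).
τ_max = 16·35500/(π·(0.115)³) = 1.189×10^8 Pa.

119 MPa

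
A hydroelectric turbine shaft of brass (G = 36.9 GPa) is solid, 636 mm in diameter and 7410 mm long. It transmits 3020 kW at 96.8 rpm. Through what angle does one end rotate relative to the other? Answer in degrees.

ω = 2π·96.8/60 = 10.14 rad/s, so T = P/ω = 3020×10³ / 10.14 = 297900 N·m.
J = πd⁴/32 = π(0.636)⁴/32 = 0.01606 m⁴.
θ = T·L/(G·J) = 297900 × 7.41 / (36.9×10⁹ × 0.01606) = 3.724×10^-3 rad.

0.213°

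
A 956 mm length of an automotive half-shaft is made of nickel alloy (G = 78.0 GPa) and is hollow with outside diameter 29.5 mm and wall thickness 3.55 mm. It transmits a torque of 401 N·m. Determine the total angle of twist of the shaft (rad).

0.0990 rad

J = π(d_o⁴ − d_i⁴)/32 = π(0.0295⁴ − 0.0224⁴)/32 = 4.963×10^-8 m⁴.
θ = T·L/(G·J) = 401.0 × 0.956 / (78.0×10⁹ × 4.963×10^-8) = 0.09902 rad.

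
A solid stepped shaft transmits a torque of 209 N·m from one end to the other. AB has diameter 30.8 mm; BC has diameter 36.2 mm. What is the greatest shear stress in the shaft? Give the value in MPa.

Under the same torque, τ_max = 16T/(πd³) is largest where d is smallest — segment AB (d = 30.8 mm).
τ_max = 16·209.0/(π·(0.0308)³) = 3.643×10^7 Pa.

36.4 MPa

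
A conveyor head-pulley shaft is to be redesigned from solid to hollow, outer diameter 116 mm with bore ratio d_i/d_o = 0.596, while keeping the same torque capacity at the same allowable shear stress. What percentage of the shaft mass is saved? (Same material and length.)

29.5 %

Equal τ_max and T ⇒ the solid shaft needs d_s³ = d_o³(1−k⁴), so d_s = 116·(1−0.596⁴)^(1/3) = 110.9 mm.
Area ratio A_h/A_s = d_o²(1−k²)/d_s² = (1−k²)/(1−k⁴)^(2/3) = 0.7054.
Mass saving = 1 − 0.7054 = 29.5 %.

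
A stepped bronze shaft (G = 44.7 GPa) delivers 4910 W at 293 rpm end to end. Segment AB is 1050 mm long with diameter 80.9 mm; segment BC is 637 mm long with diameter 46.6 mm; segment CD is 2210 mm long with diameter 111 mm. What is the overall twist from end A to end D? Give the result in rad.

ω = 2π·293/60 = 30.68 rad/s, so T = P/ω = 4910 / 30.68 = 160.0 N·m.
J_AB = π(0.0809)⁴/32 = 4.21×10^-6 m⁴; J_BC = π(0.0466)⁴/32 = 4.63×10^-7 m⁴; J_CD = π(0.111)⁴/32 = 1.49×10^-5 m⁴.
θ = (T/G)·Σ L_i/J_i = (160.0/44.7×10⁹)·(1.05/4.21×10^-6 + 0.637/4.63×10^-7 + 2.21/1.49×10^-5) = 6.350×10^-3 rad.

0.00635 rad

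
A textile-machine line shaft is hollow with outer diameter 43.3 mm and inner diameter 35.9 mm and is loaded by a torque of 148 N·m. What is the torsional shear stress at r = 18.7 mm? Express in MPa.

J = π(d_o⁴ − d_i⁴)/32 = π(0.0433⁴ − 0.0359⁴)/32 = 1.820×10^-7 m⁴.
Shear stress varies linearly with radius: τ = T·r/J = 148.0 × 0.0187 / 1.820×10^-7 = 1.520×10^7 Pa.

15.2 MPa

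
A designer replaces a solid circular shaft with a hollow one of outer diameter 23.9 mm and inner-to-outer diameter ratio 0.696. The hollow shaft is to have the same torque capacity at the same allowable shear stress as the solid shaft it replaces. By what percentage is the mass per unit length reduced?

38.4 %

Equal τ_max and T ⇒ the solid shaft needs d_s³ = d_o³(1−k⁴), so d_s = 23.9·(1−0.696⁴)^(1/3) = 21.86 mm.
Area ratio A_h/A_s = d_o²(1−k²)/d_s² = (1−k²)/(1−k⁴)^(2/3) = 0.6162.
Mass saving = 1 − 0.6162 = 38.4 %.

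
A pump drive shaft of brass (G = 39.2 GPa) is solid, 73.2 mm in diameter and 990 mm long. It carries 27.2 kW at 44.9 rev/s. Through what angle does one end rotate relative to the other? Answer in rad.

ω = 2π·44.9 = 282.1 rad/s, so T = P/ω = 27.2×10³ / 282.1 = 96.41 N·m.
J = πd⁴/32 = π(0.0732)⁴/32 = 2.819×10^-6 m⁴.
θ = T·L/(G·J) = 96.41 × 0.990 / (39.2×10⁹ × 2.819×10^-6) = 8.639×10^-4 rad.

8.64e-4 rad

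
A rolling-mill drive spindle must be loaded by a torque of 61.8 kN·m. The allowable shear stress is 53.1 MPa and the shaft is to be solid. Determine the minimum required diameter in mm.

181 mm

For a solid shaft τ_max = 16T/(πd³), so d = (16T/(π τ_allow))^(1/3) = (16·61800/(π·5.31×10^7))^(1/3) = 0.1810 m.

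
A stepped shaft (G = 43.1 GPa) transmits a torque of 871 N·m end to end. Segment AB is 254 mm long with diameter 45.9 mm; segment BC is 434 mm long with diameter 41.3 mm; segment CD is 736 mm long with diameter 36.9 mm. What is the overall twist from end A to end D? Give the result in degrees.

7.12°

J_AB = π(0.0459)⁴/32 = 4.36×10^-7 m⁴; J_BC = π(0.0413)⁴/32 = 2.86×10^-7 m⁴; J_CD = π(0.0369)⁴/32 = 1.82×10^-7 m⁴.
θ = (T/G)·Σ L_i/J_i = (871.0/43.1×10⁹)·(0.254/4.36×10^-7 + 0.434/2.86×10^-7 + 0.736/1.82×10^-7) = 0.1242 rad.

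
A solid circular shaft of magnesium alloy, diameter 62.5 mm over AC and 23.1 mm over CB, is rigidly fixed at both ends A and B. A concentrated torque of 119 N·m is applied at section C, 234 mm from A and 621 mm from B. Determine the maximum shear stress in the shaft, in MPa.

2.47 MPa

Compatibility: T_A·a/J_AC = T_B·b/J_CB with T_A + T_B = T₀.
J_AC = 1.50×10^-6 m⁴, J_CB = 2.80×10^-8 m⁴, so T_A = T₀·(J_AC/a)/((J_AC/a)+(J_CB/b)) = 118.2 N·m, T_B = 0.8309 N·m.
τ in each portion: τ_AC = 2.47×10^6 Pa, τ_CB = 3.43×10^5 Pa; maximum is in AC.
τ_max = T_AC·r/J = 118.2·0.0312/1.50×10^-6 = 2.465×10^6 Pa.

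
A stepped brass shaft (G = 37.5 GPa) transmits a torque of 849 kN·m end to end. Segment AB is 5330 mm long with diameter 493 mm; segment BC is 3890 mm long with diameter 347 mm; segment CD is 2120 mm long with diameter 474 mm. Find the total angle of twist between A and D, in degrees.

J_AB = π(0.493)⁴/32 = 5.80×10^-3 m⁴; J_BC = π(0.347)⁴/32 = 1.42×10^-3 m⁴; J_CD = π(0.474)⁴/32 = 4.96×10^-3 m⁴.
θ = (T/G)·Σ L_i/J_i = (849000/37.5×10⁹)·(5.33/5.80×10^-3 + 3.89/1.42×10^-3 + 2.12/4.96×10^-3) = 0.09237 rad.

5.29°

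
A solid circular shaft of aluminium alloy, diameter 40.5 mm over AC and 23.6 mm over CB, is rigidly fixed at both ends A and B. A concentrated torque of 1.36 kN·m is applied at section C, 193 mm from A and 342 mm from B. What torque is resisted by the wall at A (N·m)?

Compatibility: T_A·a/J_AC = T_B·b/J_CB with T_A + T_B = T₀.
J_AC = 2.64×10^-7 m⁴, J_CB = 3.05×10^-8 m⁴, so T_A = T₀·(J_AC/a)/((J_AC/a)+(J_CB/b)) = 1277 N·m, T_B = 83.08 N·m.

1280 N·m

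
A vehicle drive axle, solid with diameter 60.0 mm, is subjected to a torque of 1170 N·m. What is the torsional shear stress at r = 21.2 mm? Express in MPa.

19.5 MPa

J = πd⁴/32 = π(0.0600)⁴/32 = 1.272×10^-6 m⁴.
Shear stress varies linearly with radius: τ = T·r/J = 1170 × 0.0212 / 1.272×10^-6 = 1.949×10^7 Pa.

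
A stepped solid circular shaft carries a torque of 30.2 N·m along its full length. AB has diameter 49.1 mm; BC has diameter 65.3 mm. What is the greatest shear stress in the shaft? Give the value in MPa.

Under the same torque, τ_max = 16T/(πd³) is largest where d is smallest — segment AB (d = 49.1 mm).
τ_max = 16·30.20/(π·(0.0491)³) = 1.299×10^6 Pa.

1.30 MPa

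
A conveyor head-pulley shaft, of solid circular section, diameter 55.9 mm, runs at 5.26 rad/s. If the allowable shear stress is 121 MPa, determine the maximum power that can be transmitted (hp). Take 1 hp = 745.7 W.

J = πd⁴/32 = π(0.0559)⁴/32 = 9.586×10^-7 m⁴.
T_max = τ_allow·J/r = 1.21×10^8 × 9.586×10^-7 / 0.0279 = 4150 N·m.
ω = 5.26 rad/s, so P_max = T_max·ω = 2.183×10^4 W.

29.3 hp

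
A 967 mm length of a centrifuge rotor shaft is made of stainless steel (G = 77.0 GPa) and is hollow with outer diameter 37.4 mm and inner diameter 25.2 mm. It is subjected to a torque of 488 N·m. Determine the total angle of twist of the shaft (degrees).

J = π(d_o⁴ − d_i⁴)/32 = π(0.0374⁴ − 0.0252⁴)/32 = 1.525×10^-7 m⁴.
θ = T·L/(G·J) = 488.0 × 0.967 / (77.0×10⁹ × 1.525×10^-7) = 0.04019 rad.

2.30°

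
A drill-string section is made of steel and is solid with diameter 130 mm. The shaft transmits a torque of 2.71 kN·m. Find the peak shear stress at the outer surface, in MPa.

J = πd⁴/32 = π(0.130)⁴/32 = 2.804×10^-5 m⁴.
τ_max = T·r/J = 2710 × 0.0650 / 2.804×10^-5 = 6.282×10^6 Pa.

6.28 MPa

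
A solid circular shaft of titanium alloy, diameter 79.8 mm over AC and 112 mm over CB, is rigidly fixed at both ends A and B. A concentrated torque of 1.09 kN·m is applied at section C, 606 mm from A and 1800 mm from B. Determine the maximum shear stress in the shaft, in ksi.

Compatibility: T_A·a/J_AC = T_B·b/J_CB with T_A + T_B = T₀.
J_AC = 3.98×10^-6 m⁴, J_CB = 1.54×10^-5 m⁴, so T_A = T₀·(J_AC/a)/((J_AC/a)+(J_CB/b)) = 472.6 N·m, T_B = 617.4 N·m.
τ in each portion: τ_AC = 4.74×10^6 Pa, τ_CB = 2.24×10^6 Pa; maximum is in AC.
τ_max = T_AC·r/J = 472.6·0.0399/3.98×10^-6 = 4.737×10^6 Pa.

0.687 ksi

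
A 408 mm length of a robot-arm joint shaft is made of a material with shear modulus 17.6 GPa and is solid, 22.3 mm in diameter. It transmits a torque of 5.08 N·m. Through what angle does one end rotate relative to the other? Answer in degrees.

0.278°

J = πd⁴/32 = π(0.0223)⁴/32 = 2.428×10^-8 m⁴.
θ = T·L/(G·J) = 5.080 × 0.408 / (17.6×10⁹ × 2.428×10^-8) = 4.851×10^-3 rad.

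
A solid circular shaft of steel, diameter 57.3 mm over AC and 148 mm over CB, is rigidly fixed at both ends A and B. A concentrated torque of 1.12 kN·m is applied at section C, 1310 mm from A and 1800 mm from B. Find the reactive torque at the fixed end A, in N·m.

33.5 N·m

Compatibility: T_A·a/J_AC = T_B·b/J_CB with T_A + T_B = T₀.
J_AC = 1.06×10^-6 m⁴, J_CB = 4.71×10^-5 m⁴, so T_A = T₀·(J_AC/a)/((J_AC/a)+(J_CB/b)) = 33.54 N·m, T_B = 1086 N·m.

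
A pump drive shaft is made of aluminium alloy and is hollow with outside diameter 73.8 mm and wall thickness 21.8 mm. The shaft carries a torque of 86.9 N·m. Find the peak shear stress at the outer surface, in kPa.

1130 kPa

J = π(d_o⁴ − d_i⁴)/32 = π(0.0738⁴ − 0.0302⁴)/32 = 2.831×10^-6 m⁴.
τ_max = T·r/J = 86.90 × 0.0369 / 2.831×10^-6 = 1.133×10^6 Pa.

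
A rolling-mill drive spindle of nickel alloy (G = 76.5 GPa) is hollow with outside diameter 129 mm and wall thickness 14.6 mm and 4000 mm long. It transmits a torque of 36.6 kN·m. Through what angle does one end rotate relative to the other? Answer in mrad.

110 mrad

J = π(d_o⁴ − d_i⁴)/32 = π(0.129⁴ − 0.0998⁴)/32 = 1.745×10^-5 m⁴.
θ = T·L/(G·J) = 36600 × 4.00 / (76.5×10⁹ × 1.745×10^-5) = 0.1097 rad.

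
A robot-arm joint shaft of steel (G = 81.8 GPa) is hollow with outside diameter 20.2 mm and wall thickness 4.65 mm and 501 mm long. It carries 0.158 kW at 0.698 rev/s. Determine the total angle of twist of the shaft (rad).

ω = 2π·0.698 = 4.386 rad/s, so T = P/ω = 0.158×10³ / 4.386 = 36.03 N·m.
J = π(d_o⁴ − d_i⁴)/32 = π(0.0202⁴ − 0.0109⁴)/32 = 1.496×10^-8 m⁴.
θ = T·L/(G·J) = 36.03 × 0.501 / (81.8×10⁹ × 1.496×10^-8) = 0.01475 rad.

0.0147 rad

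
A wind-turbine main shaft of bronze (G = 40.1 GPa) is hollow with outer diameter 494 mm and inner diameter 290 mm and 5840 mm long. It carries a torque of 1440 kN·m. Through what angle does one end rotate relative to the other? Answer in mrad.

40.7 mrad

J = π(d_o⁴ − d_i⁴)/32 = π(0.494⁴ − 0.290⁴)/32 = 5.152×10^-3 m⁴.
θ = T·L/(G·J) = 1.440e6 × 5.84 / (40.1×10⁹ × 5.152×10^-3) = 0.04070 rad.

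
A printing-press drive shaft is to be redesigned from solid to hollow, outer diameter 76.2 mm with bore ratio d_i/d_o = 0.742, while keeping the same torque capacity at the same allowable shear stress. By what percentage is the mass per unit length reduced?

Equal τ_max and T ⇒ the solid shaft needs d_s³ = d_o³(1−k⁴), so d_s = 76.2·(1−0.742⁴)^(1/3) = 67.56 mm.
Area ratio A_h/A_s = d_o²(1−k²)/d_s² = (1−k²)/(1−k⁴)^(2/3) = 0.5718.
Mass saving = 1 − 0.5718 = 42.8 %.

42.8 %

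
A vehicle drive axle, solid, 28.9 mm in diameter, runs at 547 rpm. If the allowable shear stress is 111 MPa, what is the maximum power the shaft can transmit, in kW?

30.1 kW

J = πd⁴/32 = π(0.0289)⁴/32 = 6.848×10^-8 m⁴.
T_max = τ_allow·J/r = 1.11×10^8 × 6.848×10^-8 / 0.0144 = 526.1 N·m.
ω = 2π·547/60 = 57.28 rad/s, so P_max = T_max·ω = 3.013×10^4 W.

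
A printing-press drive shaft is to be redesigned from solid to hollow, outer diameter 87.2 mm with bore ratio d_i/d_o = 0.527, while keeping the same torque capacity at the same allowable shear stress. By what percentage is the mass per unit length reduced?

23.8 %

Equal τ_max and T ⇒ the solid shaft needs d_s³ = d_o³(1−k⁴), so d_s = 87.2·(1−0.527⁴)^(1/3) = 84.90 mm.
Area ratio A_h/A_s = d_o²(1−k²)/d_s² = (1−k²)/(1−k⁴)^(2/3) = 0.7620.
Mass saving = 1 − 0.7620 = 23.8 %.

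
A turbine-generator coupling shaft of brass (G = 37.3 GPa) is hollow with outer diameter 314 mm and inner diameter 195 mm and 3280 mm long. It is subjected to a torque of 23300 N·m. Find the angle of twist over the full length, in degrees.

J = π(d_o⁴ − d_i⁴)/32 = π(0.314⁴ − 0.195⁴)/32 = 8.124×10^-4 m⁴.
θ = T·L/(G·J) = 23300 × 3.28 / (37.3×10⁹ × 8.124×10^-4) = 2.522×10^-3 rad.

0.144°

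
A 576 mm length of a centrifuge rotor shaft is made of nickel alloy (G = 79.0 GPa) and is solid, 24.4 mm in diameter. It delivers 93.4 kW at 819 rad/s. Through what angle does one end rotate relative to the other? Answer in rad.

0.0239 rad

ω = 819 rad/s, so T = P/ω = 93.4×10³ / 819.0 = 114.0 N·m.
J = πd⁴/32 = π(0.0244)⁴/32 = 3.480×10^-8 m⁴.
θ = T·L/(G·J) = 114.0 × 0.576 / (79.0×10⁹ × 3.480×10^-8) = 0.02389 rad.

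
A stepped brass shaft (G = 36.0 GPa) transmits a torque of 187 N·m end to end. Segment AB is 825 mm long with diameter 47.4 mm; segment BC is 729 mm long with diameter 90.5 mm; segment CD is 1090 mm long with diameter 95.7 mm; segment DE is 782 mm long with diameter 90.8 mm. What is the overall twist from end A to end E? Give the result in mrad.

J_AB = π(0.0474)⁴/32 = 4.96×10^-7 m⁴; J_BC = π(0.0905)⁴/32 = 6.59×10^-6 m⁴; J_CD = π(0.0957)⁴/32 = 8.23×10^-6 m⁴; J_DE = π(0.0908)⁴/32 = 6.67×10^-6 m⁴.
θ = (T/G)·Σ L_i/J_i = (187.0/36.0×10⁹)·(0.825/4.96×10^-7 + 0.729/6.59×10^-6 + 1.09/8.23×10^-6 + 0.782/6.67×10^-6) = 0.01052 rad.

10.5 mrad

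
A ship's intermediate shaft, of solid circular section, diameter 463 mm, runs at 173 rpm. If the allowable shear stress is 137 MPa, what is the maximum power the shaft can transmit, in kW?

J = πd⁴/32 = π(0.463)⁴/32 = 4.512×10^-3 m⁴.
T_max = τ_allow·J/r = 1.37×10^8 × 4.512×10^-3 / 0.232 = 2.670e6 N·m.
ω = 2π·173/60 = 18.12 rad/s, so P_max = T_max·ω = 4.837×10^7 W.

48400 kW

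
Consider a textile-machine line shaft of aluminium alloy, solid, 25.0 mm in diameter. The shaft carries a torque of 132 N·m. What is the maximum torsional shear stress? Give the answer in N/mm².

J = πd⁴/32 = π(0.0250)⁴/32 = 3.835×10^-8 m⁴.
τ_max = T·r/J = 132.0 × 0.0125 / 3.835×10^-8 = 4.303×10^7 Pa.

43.0 N/mm²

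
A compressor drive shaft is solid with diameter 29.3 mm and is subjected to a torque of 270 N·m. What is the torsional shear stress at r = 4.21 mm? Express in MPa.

15.7 MPa

J = πd⁴/32 = π(0.0293)⁴/32 = 7.236×10^-8 m⁴.
Shear stress varies linearly with radius: τ = T·r/J = 270.0 × 0.00421 / 7.236×10^-8 = 1.571×10^7 Pa.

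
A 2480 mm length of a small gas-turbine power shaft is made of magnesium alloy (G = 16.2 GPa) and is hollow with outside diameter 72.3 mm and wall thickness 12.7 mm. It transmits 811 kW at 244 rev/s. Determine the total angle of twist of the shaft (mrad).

ω = 2π·244 = 1533 rad/s, so T = P/ω = 811×10³ / 1533 = 529.0 N·m.
J = π(d_o⁴ − d_i⁴)/32 = π(0.0723⁴ − 0.0469⁴)/32 = 2.208×10^-6 m⁴.
θ = T·L/(G·J) = 529.0 × 2.48 / (16.2×10⁹ × 2.208×10^-6) = 0.03668 rad.

36.7 mrad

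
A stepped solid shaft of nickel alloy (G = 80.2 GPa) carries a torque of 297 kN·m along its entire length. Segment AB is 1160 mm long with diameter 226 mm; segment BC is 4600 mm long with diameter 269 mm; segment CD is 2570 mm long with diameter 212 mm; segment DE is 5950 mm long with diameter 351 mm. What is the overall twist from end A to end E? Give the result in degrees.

6.46°

J_AB = π(0.226)⁴/32 = 2.56×10^-4 m⁴; J_BC = π(0.269)⁴/32 = 5.14×10^-4 m⁴; J_CD = π(0.212)⁴/32 = 1.98×10^-4 m⁴; J_DE = π(0.351)⁴/32 = 1.49×10^-3 m⁴.
θ = (T/G)·Σ L_i/J_i = (297000/80.2×10⁹)·(1.16/2.56×10^-4 + 4.60/5.14×10^-4 + 2.57/1.98×10^-4 + 5.95/1.49×10^-3) = 0.1127 rad.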